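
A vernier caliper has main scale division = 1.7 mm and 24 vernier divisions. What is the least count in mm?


LC = MSD / n_div
= 1.7 / 24
= 0.0708

0.0708


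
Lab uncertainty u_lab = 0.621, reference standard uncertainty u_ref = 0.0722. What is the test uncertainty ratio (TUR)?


TUR = u_lab / u_ref
= 0.621 / 0.0722
= 8.6011

8.6011


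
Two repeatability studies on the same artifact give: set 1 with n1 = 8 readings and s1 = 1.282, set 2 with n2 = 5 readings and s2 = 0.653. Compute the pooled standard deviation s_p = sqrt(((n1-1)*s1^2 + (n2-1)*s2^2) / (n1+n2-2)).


s_p = sqrt(((n1-1)*s1^2 + (n2-1)*s2^2) / (n1+n2-2))
numerator = (8-1)*1.282^2 + (5-1)*0.653^2 = 11.504668 + 1.705636 = 13.210304
denominator = 8 + 5 - 2 = 11
s_p^2 = 13.210304 / 11 = 1.2009367
s_p = sqrt(1.2009367) = 1.0959

1.0959


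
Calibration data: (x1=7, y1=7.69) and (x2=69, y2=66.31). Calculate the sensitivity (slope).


slope = (y2 - y1) / (x2 - x1)
= (66.31 - 7.69) / (69 - 7)
= 58.6200 / 62
= 0.9455

0.9455


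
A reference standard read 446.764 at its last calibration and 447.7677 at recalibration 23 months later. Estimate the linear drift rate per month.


rate = (v2 - v1) / months
= (447.7677 - 446.764) / 23
= 1.0037 / 23
= 0.0436

0.0436


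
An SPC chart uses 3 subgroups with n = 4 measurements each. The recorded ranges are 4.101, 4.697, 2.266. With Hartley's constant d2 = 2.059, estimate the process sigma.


R_bar = (4.101 + 4.697 + 2.266) / 3
R_bar = 11.064 / 3 = 3.688
sigma_hat = R_bar / d2 = 3.688 / 2.059 = 1.7912

1.7912


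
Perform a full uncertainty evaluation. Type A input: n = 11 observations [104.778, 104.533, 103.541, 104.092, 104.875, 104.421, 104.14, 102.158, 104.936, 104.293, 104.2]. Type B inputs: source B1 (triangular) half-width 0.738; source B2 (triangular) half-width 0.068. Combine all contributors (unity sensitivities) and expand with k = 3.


mean = (104.778 + 104.533 + 103.541 + 104.092 + 104.875 + 104.421 + 104.14 + 102.158 + 104.936 + 104.293 + 104.2) / 11 = 104.1788182
s = sqrt(sum((x - mean)^2)/(n-1)) = 0.78193079
u_A = s / sqrt(n) = 0.78193079 / sqrt(11) = 0.235761
u_B1 = 0.738 / sqrt(6) = 0.30128724
u_B2 = 0.068 / sqrt(6) = 0.027760884
uc = sqrt(0.235761^2 + 0.30128724^2 + 0.027760884^2) = 0.38357257
U = k * uc = 3 * 0.38357257
U = 1.1507

1.1507


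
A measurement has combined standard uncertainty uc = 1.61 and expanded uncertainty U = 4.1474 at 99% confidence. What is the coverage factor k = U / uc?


k = U / uc
k = 4.1474 / 1.61
k = 2.576

2.576


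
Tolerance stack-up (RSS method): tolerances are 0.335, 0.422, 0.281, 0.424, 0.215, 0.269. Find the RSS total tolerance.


RSS = sqrt(0.335^2 + 0.422^2 + 0.281^2 + 0.424^2 + 0.215^2 + 0.269^2)
= sqrt(0.667632)
= 0.8171

0.8171


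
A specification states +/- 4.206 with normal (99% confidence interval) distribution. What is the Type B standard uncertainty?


u_B = half_width / 2.576
u_B = 4.206 / 2.576
u_B = 1.6328

1.6328


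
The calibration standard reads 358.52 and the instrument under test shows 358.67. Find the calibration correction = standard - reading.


Correction = standard - reading
= 358.52 - 358.67
= -0.1500

-0.1500


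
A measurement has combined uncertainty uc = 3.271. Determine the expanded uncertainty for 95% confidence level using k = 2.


U = k * uc
U = 2 * 3.271
U = 6.5420

6.5420


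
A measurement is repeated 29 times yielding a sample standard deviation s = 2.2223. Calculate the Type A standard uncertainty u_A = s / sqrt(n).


u_A = s / sqrt(n)
u_A = 2.2223 / sqrt(29)
u_A = 2.2223 / 5.3851648
u_A = 0.4127

0.4127


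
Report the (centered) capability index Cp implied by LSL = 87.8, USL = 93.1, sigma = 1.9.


Cp = (USL - LSL) / (6 * sigma)
= (93.1 - 87.8) / (6 * 1.9)
= 5.3000 / 11.4000
= 0.4649

0.4649


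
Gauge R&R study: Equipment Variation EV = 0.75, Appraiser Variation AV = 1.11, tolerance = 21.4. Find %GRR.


GRR = sqrt(EV^2 + AV^2) = sqrt(0.75^2 + 1.11^2) = 1.3396268
%GRR = GRR / tol * 100 = 1.3396268 / 21.4 * 100
%GRR = 6.2599

6.2599


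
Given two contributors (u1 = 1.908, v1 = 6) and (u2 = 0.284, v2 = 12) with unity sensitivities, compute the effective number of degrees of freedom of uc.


uc = sqrt(u1^2 + u2^2) = sqrt(1.908^2 + 0.284^2) = 1.9290205
v_eff = uc^4 / (u1^4/v1 + u2^4/v2)
= 1.9290205^4 / (1.908^4/6 + 0.284^4/12)
= 13.846735 / 2.2093718
v_eff = 6.2673

6.2673


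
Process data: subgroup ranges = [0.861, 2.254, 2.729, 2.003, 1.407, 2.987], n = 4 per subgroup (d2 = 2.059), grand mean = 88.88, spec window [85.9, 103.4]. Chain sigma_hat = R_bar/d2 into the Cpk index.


R_bar = (0.861 + 2.254 + 2.729 + 2.003 + 1.407 + 2.987) / 6 = 2.0401667
sigma = R_bar / d2 = 2.0401667 / 2.059 = 0.99085318
Cp = (USL - LSL)/(6*sigma) = (103.4 - 85.9)/(6*0.99085318) = 2.9436
Cpu = (103.4 - 88.88)/(3*0.99085318) = 4.8847
Cpl = (88.88 - 85.9)/(3*0.99085318) = 1.0025
Cpk = min(Cpu, Cpl) = 1.0025

1.0025


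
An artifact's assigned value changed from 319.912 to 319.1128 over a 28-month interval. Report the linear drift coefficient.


rate = (v2 - v1) / months
= (319.1128 - 319.912) / 28
= -0.7992 / 28
= -0.0285

-0.0285


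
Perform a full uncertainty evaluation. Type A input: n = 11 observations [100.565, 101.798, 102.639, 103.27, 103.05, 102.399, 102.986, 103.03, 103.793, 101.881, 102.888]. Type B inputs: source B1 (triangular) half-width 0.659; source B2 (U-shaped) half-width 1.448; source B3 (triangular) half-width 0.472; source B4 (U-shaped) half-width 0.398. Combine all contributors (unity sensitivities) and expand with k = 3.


mean = (100.565 + 101.798 + 102.639 + 103.27 + 103.05 + 102.399 + 102.986 + 103.03 + 103.793 + 101.881 + 102.888) / 11 = 102.5726364
s = sqrt(sum((x - mean)^2)/(n-1)) = 0.88467873
u_A = s / sqrt(n) = 0.88467873 / sqrt(11) = 0.26674067
u_B1 = 0.659 / sqrt(6) = 0.26903562
u_B2 = 1.448 / sqrt(2) = 1.0238906
u_B3 = 0.472 / sqrt(6) = 0.19269319
u_B4 = 0.398 / sqrt(2) = 0.2814285
uc = sqrt(0.26674067^2 + 0.26903562^2 + 1.0238906^2 + 0.19269319^2 + 0.2814285^2) = 1.1437724
U = k * uc = 3 * 1.1437724
U = 3.4313

3.4313


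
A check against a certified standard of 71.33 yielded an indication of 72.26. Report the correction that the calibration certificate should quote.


Correction = standard - reading
= 71.33 - 72.26
= -0.9300

-0.9300


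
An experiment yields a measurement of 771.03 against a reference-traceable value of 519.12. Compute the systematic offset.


Systematic error = measured - true
= 771.03 - 519.12
= 251.9100

251.9100


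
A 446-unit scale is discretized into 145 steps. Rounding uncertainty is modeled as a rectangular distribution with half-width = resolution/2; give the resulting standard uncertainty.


resolution = range / divisions
resolution = 446 / 145 = 3.0758621
u_res = resolution / (2*sqrt(3))
u_res = 3.0758621 / 3.4641016
u_res = 0.8879

0.8879


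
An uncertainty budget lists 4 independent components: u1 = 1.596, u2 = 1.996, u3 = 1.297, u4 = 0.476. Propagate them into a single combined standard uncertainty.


uc = sqrt(1.596^2 + 1.996^2 + 1.297^2 + 0.476^2)
uc = sqrt(8.440017)
uc = 2.9052

2.9052


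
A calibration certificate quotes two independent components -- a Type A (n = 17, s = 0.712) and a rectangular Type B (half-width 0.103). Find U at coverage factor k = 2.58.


u_A = s / sqrt(n) = 0.712 / sqrt(17) = 0.17268537
u_B = half_width / sqrt(3) = 0.103 / sqrt(3) = 0.059467078
uc = sqrt(u_A^2 + u_B^2) = sqrt(0.17268537^2 + 0.059467078^2) = 0.18263781
U = k * uc = 2.58 * 0.18263781
U = 0.4712

0.4712


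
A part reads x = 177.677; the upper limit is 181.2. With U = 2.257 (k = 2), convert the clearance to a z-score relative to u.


u = U / k = 2.257 / 2 = 1.1285
margin = |USL - x| = |181.2 - 177.677| = 3.523
z = margin / u = 3.523 / 1.1285
z = 3.1218

3.1218


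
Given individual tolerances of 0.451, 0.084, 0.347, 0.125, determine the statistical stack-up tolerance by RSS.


RSS = sqrt(0.451^2 + 0.084^2 + 0.347^2 + 0.125^2)
= sqrt(0.346491)
= 0.5886

0.5886


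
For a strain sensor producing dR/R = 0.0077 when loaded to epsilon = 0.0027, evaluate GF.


GF = (dR/R) / epsilon
= 0.0077 / 0.0027
= 2.8519

2.8519


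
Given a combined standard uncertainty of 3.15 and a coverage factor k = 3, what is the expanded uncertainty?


U = k * uc
U = 3 * 3.15
U = 9.4500

9.4500


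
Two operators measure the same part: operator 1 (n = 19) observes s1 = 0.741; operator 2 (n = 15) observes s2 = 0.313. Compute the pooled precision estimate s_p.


s_p = sqrt(((n1-1)*s1^2 + (n2-1)*s2^2) / (n1+n2-2))
numerator = (19-1)*0.741^2 + (15-1)*0.313^2 = 9.883458 + 1.371566 = 11.255024
denominator = 19 + 15 - 2 = 32
s_p^2 = 11.255024 / 32 = 0.3517195
s_p = sqrt(0.3517195) = 0.5931

0.5931


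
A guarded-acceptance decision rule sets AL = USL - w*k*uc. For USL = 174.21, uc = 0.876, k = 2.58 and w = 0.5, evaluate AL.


U = k * uc = 2.58 * 0.876 = 2.26008
guard band g = w * U = 0.5 * 2.26008 = 1.13004
AL = USL - g = 174.21 - 1.13004
AL = 173.0800

173.0800


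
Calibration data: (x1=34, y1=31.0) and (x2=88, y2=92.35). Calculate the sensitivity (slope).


slope = (y2 - y1) / (x2 - x1)
= (92.35 - 31.0) / (88 - 34)
= 61.3500 / 54
= 1.1361

1.1361


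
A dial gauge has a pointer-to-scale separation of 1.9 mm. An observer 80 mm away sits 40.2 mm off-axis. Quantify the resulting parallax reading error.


error = h * offset / d
= 1.9 * 40.2 / 80
= 0.9547

0.9547


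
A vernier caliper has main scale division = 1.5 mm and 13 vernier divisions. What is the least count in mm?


LC = MSD / n_div
= 1.5 / 13
= 0.1154

0.1154


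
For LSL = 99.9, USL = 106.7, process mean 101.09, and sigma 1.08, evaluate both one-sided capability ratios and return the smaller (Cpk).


Cpu = (USL - mean) / (3*sigma) = (106.7 - 101.09) / (3*1.08) = 1.7315
Cpl = (mean - LSL) / (3*sigma) = (101.09 - 99.9) / (3*1.08) = 0.3673
Cpk = min(Cpu, Cpl) = 0.3673

0.3673


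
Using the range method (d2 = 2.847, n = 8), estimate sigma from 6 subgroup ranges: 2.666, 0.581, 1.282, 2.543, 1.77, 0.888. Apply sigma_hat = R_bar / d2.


R_bar = (2.666 + 0.581 + 1.282 + 2.543 + 1.77 + 0.888) / 6
R_bar = 9.73 / 6 = 1.6216667
sigma_hat = R_bar / d2 = 1.6216667 / 2.847 = 0.5696

0.5696


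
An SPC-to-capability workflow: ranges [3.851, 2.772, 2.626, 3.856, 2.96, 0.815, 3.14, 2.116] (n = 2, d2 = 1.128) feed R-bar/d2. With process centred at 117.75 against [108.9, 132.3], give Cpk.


R_bar = (3.851 + 2.772 + 2.626 + 3.856 + 2.96 + 0.815 + 3.14 + 2.116) / 8 = 2.767
sigma = R_bar / d2 = 2.767 / 1.128 = 2.4530142
Cp = (USL - LSL)/(6*sigma) = (132.3 - 108.9)/(6*2.4530142) = 1.5899
Cpu = (132.3 - 117.75)/(3*2.4530142) = 1.9772
Cpl = (117.75 - 108.9)/(3*2.4530142) = 1.2026
Cpk = min(Cpu, Cpl) = 1.2026

1.2026


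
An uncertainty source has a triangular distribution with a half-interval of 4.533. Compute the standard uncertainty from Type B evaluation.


u_B = half_width / sqrt(6)
u_B = 4.533 / 2.4494897
u_B = 1.8506

1.8506


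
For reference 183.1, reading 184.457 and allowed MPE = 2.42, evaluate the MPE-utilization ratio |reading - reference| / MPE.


e = indication - reference = 184.457 - 183.1 = 1.3570
|e| = 1.3570
ratio = |e| / MPE = 1.3570 / 2.42
ratio = 0.5607

0.5607


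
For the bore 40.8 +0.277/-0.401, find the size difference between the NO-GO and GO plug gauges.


GO = nominal - lower_tol (smallest hole = maximum material condition)
GO = 40.8 - 0.401 = 40.399
NO-GO = nominal + upper_tol (largest hole = least material condition)
NO-GO = 40.8 + 0.277 = 41.077
spread = NO-GO - GO = 41.077 - 40.399 = 0.6780

0.6780


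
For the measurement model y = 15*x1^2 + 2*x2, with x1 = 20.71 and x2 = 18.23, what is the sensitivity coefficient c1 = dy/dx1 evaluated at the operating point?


y = 15*x1^2 + 2*x2
dy/dx1 = 2*15*x1
Evaluate at x1 = 20.71: c1 = 30 * 20.71
c1 = 621.3000

621.3000


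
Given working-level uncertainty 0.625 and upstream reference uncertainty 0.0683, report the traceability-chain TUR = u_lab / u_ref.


TUR = u_lab / u_ref
= 0.625 / 0.0683
= 9.1508

9.1508


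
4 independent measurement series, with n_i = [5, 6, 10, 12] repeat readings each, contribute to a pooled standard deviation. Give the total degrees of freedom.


nu = sum_i (n_i - 1)
nu = ((5 - 1) + (6 - 1) + (10 - 1) + (12 - 1))
nu = 4 + 5 + 9 + 11
nu = 29

29


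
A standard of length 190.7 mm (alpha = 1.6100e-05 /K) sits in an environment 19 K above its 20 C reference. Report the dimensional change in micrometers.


dL = L * alpha * dT
= 190.7 * 1.6100e-05 * 19
= 0.0583351 mm
dL_um = 0.0583351 * 1000 = 58.3351 um

58.3351


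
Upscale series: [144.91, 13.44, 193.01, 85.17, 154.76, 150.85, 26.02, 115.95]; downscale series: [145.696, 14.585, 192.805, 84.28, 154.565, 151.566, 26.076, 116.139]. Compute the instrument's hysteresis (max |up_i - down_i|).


|144.91 - 145.696| = 0.7860
|13.44 - 14.585| = 1.1450
|193.01 - 192.805| = 0.2050
|85.17 - 84.28| = 0.8900
|154.76 - 154.565| = 0.1950
|150.85 - 151.566| = 0.7160
|26.02 - 26.076| = 0.0560
|115.95 - 116.139| = 0.1890
hysteresis = max(diffs) = 1.1450

1.1450


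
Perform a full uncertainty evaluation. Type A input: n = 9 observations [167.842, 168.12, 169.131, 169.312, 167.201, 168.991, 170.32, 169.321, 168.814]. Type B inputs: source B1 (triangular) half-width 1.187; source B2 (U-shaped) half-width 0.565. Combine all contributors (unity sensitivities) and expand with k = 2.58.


mean = (167.842 + 168.12 + 169.131 + 169.312 + 167.201 + 168.991 + 170.32 + 169.321 + 168.814) / 9 = 168.7835556
s = sqrt(sum((x - mean)^2)/(n-1)) = 0.93037319
u_A = s / sqrt(n) = 0.93037319 / sqrt(9) = 0.3101244
u_B1 = 1.187 / sqrt(6) = 0.48459072
u_B2 = 0.565 / sqrt(2) = 0.39951533
uc = sqrt(0.3101244^2 + 0.48459072^2 + 0.39951533^2) = 0.70044115
U = k * uc = 2.58 * 0.70044115
U = 1.8071

1.8071


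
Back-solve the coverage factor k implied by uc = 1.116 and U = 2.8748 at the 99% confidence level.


k = U / uc
k = 2.8748 / 1.116
k = 2.576

2.576


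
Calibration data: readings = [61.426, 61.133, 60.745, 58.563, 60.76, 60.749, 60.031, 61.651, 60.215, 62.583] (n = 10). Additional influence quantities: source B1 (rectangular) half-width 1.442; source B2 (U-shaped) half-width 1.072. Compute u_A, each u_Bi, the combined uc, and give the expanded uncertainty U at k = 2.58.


mean = (61.426 + 61.133 + 60.745 + 58.563 + 60.76 + 60.749 + 60.031 + 61.651 + 60.215 + 62.583) / 10 = 60.7856
s = sqrt(sum((x - mean)^2)/(n-1)) = 1.0723268
u_A = s / sqrt(n) = 1.0723268 / sqrt(10) = 0.33909951
u_B1 = 1.442 / sqrt(3) = 0.83253909
u_B2 = 1.072 / sqrt(2) = 0.75801847
uc = sqrt(0.33909951^2 + 0.83253909^2 + 0.75801847^2) = 1.1758834
U = k * uc = 2.58 * 1.1758834
U = 3.0338

3.0338


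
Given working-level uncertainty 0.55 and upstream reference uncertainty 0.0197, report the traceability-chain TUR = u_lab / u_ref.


TUR = u_lab / u_ref
= 0.55 / 0.0197
= 27.9188

27.9188


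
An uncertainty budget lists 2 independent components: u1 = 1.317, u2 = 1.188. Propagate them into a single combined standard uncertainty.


uc = sqrt(1.317^2 + 1.188^2)
uc = sqrt(3.145833)
uc = 1.7736

1.7736


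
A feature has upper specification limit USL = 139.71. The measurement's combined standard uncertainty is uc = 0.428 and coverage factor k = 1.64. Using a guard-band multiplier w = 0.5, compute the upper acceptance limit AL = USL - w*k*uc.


U = k * uc = 1.64 * 0.428 = 0.70192
guard band g = w * U = 0.5 * 0.70192 = 0.35096
AL = USL - g = 139.71 - 0.35096
AL = 139.3590

139.3590


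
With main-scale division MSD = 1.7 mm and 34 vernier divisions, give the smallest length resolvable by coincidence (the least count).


LC = MSD / n_div
= 1.7 / 34
= 0.0500

0.0500


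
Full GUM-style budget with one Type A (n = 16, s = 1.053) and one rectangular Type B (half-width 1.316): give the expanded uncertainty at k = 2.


u_A = s / sqrt(n) = 1.053 / sqrt(16) = 0.26325
u_B = half_width / sqrt(3) = 1.316 / sqrt(3) = 0.75979295
uc = sqrt(u_A^2 + u_B^2) = sqrt(0.26325^2 + 0.75979295^2) = 0.80410565
U = k * uc = 2 * 0.80410565
U = 1.6082

1.6082


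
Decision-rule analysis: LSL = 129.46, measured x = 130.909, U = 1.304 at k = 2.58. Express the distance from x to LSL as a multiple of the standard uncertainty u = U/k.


u = U / k = 1.304 / 2.58 = 0.50542636
margin = |LSL - x| = |129.46 - 130.909| = 1.449
z = margin / u = 1.449 / 0.50542636
z = 2.8669

2.8669


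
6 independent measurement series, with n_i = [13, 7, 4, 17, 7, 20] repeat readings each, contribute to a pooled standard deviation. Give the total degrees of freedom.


nu = sum_i (n_i - 1)
nu = ((13 - 1) + (7 - 1) + (4 - 1) + (17 - 1) + (7 - 1) + (20 - 1))
nu = 12 + 6 + 3 + 16 + 6 + 19
nu = 62

62


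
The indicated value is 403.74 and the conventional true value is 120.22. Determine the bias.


Systematic error = measured - true
= 403.74 - 120.22
= 283.5200

283.5200


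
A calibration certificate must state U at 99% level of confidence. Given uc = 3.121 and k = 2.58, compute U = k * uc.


U = k * uc
U = 2.58 * 3.121
U = 8.0522

8.0522


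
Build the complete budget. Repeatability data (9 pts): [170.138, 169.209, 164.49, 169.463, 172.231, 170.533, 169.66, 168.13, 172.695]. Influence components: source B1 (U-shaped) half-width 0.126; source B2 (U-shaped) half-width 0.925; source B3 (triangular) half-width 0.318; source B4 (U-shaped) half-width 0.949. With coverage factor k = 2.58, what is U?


mean = (170.138 + 169.209 + 164.49 + 169.463 + 172.231 + 170.533 + 169.66 + 168.13 + 172.695) / 9 = 169.6165556
s = sqrt(sum((x - mean)^2)/(n-1)) = 2.4007005
u_A = s / sqrt(n) = 2.4007005 / sqrt(9) = 0.8002335
u_B1 = 0.126 / sqrt(2) = 0.089095454
u_B2 = 0.925 / sqrt(2) = 0.65407377
u_B3 = 0.318 / sqrt(6) = 0.12982296
u_B4 = 0.949 / sqrt(2) = 0.67104434
uc = sqrt(0.8002335^2 + 0.089095454^2 + 0.65407377^2 + 0.12982296^2 + 0.67104434^2) = 1.2422877
U = k * uc = 2.58 * 1.2422877
U = 3.2051

3.2051


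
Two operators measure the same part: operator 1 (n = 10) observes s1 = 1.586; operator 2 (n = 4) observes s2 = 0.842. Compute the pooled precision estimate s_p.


s_p = sqrt(((n1-1)*s1^2 + (n2-1)*s2^2) / (n1+n2-2))
numerator = (10-1)*1.586^2 + (4-1)*0.842^2 = 22.638564 + 2.126892 = 24.765456
denominator = 10 + 4 - 2 = 12
s_p^2 = 24.765456 / 12 = 2.063788
s_p = sqrt(2.063788) = 1.4366

1.4366


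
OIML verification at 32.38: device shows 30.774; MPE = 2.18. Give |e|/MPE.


e = indication - reference = 30.774 - 32.38 = -1.6060
|e| = 1.6060
ratio = |e| / MPE = 1.6060 / 2.18
ratio = 0.7367

0.7367


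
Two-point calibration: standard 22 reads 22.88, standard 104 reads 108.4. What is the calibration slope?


slope = (y2 - y1) / (x2 - x1)
= (108.4 - 22.88) / (104 - 22)
= 85.5200 / 82
= 1.0429

1.0429


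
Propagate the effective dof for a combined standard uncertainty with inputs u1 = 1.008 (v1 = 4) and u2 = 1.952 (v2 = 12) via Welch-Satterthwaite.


uc = sqrt(u1^2 + u2^2) = sqrt(1.008^2 + 1.952^2) = 2.1968996
v_eff = uc^4 / (u1^4/v1 + u2^4/v2)
= 2.1968996^4 / (1.008^4/4 + 1.952^4/12)
= 23.293827 / 1.4679646
v_eff = 15.8681

15.8681


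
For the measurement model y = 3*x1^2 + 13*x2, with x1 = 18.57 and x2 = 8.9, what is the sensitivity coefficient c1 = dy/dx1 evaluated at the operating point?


y = 3*x1^2 + 13*x2
dy/dx1 = 2*3*x1
Evaluate at x1 = 18.57: c1 = 6 * 18.57
c1 = 111.4200

111.4200


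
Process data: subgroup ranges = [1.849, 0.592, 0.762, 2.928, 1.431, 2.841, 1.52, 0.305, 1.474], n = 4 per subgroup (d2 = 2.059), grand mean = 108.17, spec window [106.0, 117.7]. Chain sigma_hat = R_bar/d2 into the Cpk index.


R_bar = (1.849 + 0.592 + 0.762 + 2.928 + 1.431 + 2.841 + 1.52 + 0.305 + 1.474) / 9 = 1.5224444
sigma = R_bar / d2 = 1.5224444 / 2.059 = 0.73940962
Cp = (USL - LSL)/(6*sigma) = (117.7 - 106.0)/(6*0.73940962) = 2.6372
Cpu = (117.7 - 108.17)/(3*0.73940962) = 4.2962
Cpl = (108.17 - 106.0)/(3*0.73940962) = 0.9783
Cpk = min(Cpu, Cpl) = 0.9783

0.9783


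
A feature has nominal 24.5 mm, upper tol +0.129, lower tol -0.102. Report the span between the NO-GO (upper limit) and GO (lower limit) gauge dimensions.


GO = nominal - lower_tol (smallest hole = maximum material condition)
GO = 24.5 - 0.102 = 24.398
NO-GO = nominal + upper_tol (largest hole = least material condition)
NO-GO = 24.5 + 0.129 = 24.629
spread = NO-GO - GO = 24.629 - 24.398 = 0.2310

0.2310


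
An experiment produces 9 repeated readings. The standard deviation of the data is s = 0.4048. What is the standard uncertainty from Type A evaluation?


u_A = s / sqrt(n)
u_A = 0.4048 / sqrt(9)
u_A = 0.4048 / 3
u_A = 0.1349

0.1349


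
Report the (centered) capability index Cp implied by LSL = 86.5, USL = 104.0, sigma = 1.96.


Cp = (USL - LSL) / (6 * sigma)
= (104.0 - 86.5) / (6 * 1.96)
= 17.5000 / 11.7600
= 1.4881

1.4881


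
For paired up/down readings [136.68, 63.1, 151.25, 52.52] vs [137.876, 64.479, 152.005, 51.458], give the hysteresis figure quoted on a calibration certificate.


|136.68 - 137.876| = 1.1960
|63.1 - 64.479| = 1.3790
|151.25 - 152.005| = 0.7550
|52.52 - 51.458| = 1.0620
hysteresis = max(diffs) = 1.3790

1.3790


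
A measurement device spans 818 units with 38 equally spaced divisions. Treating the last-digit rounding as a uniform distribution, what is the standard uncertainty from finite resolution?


resolution = range / divisions
resolution = 818 / 38 = 21.526316
u_res = resolution / (2*sqrt(3))
u_res = 21.526316 / 3.4641016
u_res = 6.2141

6.2141


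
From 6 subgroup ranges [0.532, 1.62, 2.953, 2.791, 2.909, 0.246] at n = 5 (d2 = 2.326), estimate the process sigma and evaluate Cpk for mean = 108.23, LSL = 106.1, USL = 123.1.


R_bar = (0.532 + 1.62 + 2.953 + 2.791 + 2.909 + 0.246) / 6 = 1.8418333
sigma = R_bar / d2 = 1.8418333 / 2.326 = 0.79184579
Cp = (USL - LSL)/(6*sigma) = (123.1 - 106.1)/(6*0.79184579) = 3.5781
Cpu = (123.1 - 108.23)/(3*0.79184579) = 6.2596
Cpl = (108.23 - 106.1)/(3*0.79184579) = 0.8966
Cpk = min(Cpu, Cpl) = 0.8966

0.8966


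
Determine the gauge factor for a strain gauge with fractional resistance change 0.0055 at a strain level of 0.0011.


GF = (dR/R) / epsilon
= 0.0055 / 0.0011
= 5.0000

5.0000


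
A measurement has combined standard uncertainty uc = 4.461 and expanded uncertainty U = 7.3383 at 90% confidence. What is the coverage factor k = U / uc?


k = U / uc
k = 7.3383 / 4.461
k = 1.645

1.645


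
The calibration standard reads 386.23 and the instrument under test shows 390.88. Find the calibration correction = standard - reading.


Correction = standard - reading
= 386.23 - 390.88
= -4.6500

-4.6500


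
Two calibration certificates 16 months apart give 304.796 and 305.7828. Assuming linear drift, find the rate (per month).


rate = (v2 - v1) / months
= (305.7828 - 304.796) / 16
= 0.9868 / 16
= 0.0617

0.0617


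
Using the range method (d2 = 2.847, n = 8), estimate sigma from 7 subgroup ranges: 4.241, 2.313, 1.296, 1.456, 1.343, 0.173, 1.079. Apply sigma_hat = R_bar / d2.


R_bar = (4.241 + 2.313 + 1.296 + 1.456 + 1.343 + 0.173 + 1.079) / 7
R_bar = 11.901 / 7 = 1.7001429
sigma_hat = R_bar / d2 = 1.7001429 / 2.847 = 0.5972

0.5972


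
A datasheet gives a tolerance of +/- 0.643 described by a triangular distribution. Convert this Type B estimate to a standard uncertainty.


u_B = half_width / sqrt(6)
u_B = 0.643 / 2.4494897
u_B = 0.2625

0.2625


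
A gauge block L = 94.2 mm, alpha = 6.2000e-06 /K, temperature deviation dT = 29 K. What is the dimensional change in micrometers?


dL = L * alpha * dT
= 94.2 * 6.2000e-06 * 29
= 0.0169372 mm
dL_um = 0.0169372 * 1000 = 16.9372 um

16.9372


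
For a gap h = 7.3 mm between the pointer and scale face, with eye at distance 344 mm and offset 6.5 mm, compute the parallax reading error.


error = h * offset / d
= 7.3 * 6.5 / 344
= 0.1379

0.1379


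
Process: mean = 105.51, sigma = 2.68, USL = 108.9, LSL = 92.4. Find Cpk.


Cpu = (USL - mean) / (3*sigma) = (108.9 - 105.51) / (3*2.68) = 0.4216
Cpl = (mean - LSL) / (3*sigma) = (105.51 - 92.4) / (3*2.68) = 1.6306
Cpk = min(Cpu, Cpl) = 0.4216

0.4216


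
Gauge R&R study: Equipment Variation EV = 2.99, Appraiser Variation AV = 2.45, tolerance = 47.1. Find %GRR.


GRR = sqrt(EV^2 + AV^2) = sqrt(2.99^2 + 2.45^2) = 3.8655659
%GRR = GRR / tol * 100 = 3.8655659 / 47.1 * 100
%GRR = 8.2071

8.2071


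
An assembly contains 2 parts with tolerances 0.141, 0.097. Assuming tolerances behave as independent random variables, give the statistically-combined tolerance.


RSS = sqrt(0.141^2 + 0.097^2)
= sqrt(0.02929)
= 0.1711

0.1711


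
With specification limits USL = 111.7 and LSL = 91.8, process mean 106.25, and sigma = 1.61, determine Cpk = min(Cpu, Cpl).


Cpu = (USL - mean) / (3*sigma) = (111.7 - 106.25) / (3*1.61) = 1.1284
Cpl = (mean - LSL) / (3*sigma) = (106.25 - 91.8) / (3*1.61) = 2.9917
Cpk = min(Cpu, Cpl) = 1.1284

1.1284


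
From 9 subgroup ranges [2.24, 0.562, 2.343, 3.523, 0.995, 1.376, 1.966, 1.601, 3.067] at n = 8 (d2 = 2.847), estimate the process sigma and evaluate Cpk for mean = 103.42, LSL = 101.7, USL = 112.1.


R_bar = (2.24 + 0.562 + 2.343 + 3.523 + 0.995 + 1.376 + 1.966 + 1.601 + 3.067) / 9 = 1.9636667
sigma = R_bar / d2 = 1.9636667 / 2.847 = 0.68973189
Cp = (USL - LSL)/(6*sigma) = (112.1 - 101.7)/(6*0.68973189) = 2.5131
Cpu = (112.1 - 103.42)/(3*0.68973189) = 4.1949
Cpl = (103.42 - 101.7)/(3*0.68973189) = 0.8312
Cpk = min(Cpu, Cpl) = 0.8312

0.8312


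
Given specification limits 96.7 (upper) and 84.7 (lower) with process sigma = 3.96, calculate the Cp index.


Cp = (USL - LSL) / (6 * sigma)
= (96.7 - 84.7) / (6 * 3.96)
= 12.0000 / 23.7600
= 0.5051

0.5051


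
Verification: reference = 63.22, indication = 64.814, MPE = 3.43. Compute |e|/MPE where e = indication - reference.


e = indication - reference = 64.814 - 63.22 = 1.5940
|e| = 1.5940
ratio = |e| / MPE = 1.5940 / 3.43
ratio = 0.4647

0.4647


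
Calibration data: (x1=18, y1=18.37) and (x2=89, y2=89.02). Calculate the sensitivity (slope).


slope = (y2 - y1) / (x2 - x1)
= (89.02 - 18.37) / (89 - 18)
= 70.6500 / 71
= 0.9951

0.9951


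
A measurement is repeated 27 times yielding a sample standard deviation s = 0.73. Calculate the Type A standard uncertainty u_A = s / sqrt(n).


u_A = s / sqrt(n)
u_A = 0.73 / sqrt(27)
u_A = 0.73 / 5.1961524
u_A = 0.1405

0.1405


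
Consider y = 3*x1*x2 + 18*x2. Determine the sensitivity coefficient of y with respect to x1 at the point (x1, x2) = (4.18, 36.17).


y = 3*x1*x2 + 18*x2
dy/dx1 = 3*x2
Evaluate at x2 = 36.17: c1 = 3 * 36.17
c1 = 108.5100

108.5100


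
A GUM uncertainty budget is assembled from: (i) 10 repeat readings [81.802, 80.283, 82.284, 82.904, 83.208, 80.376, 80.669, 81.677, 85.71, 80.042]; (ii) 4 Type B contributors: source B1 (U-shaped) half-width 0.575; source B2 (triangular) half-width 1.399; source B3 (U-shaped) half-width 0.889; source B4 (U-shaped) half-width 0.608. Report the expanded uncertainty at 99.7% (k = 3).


mean = (81.802 + 80.283 + 82.284 + 82.904 + 83.208 + 80.376 + 80.669 + 81.677 + 85.71 + 80.042) / 10 = 81.8955
s = sqrt(sum((x - mean)^2)/(n-1)) = 1.7431248
u_A = s / sqrt(n) = 1.7431248 / sqrt(10) = 0.55122446
u_B1 = 0.575 / sqrt(2) = 0.4065864
u_B2 = 1.399 / sqrt(6) = 0.57113936
u_B3 = 0.889 / sqrt(2) = 0.62861793
u_B4 = 0.608 / sqrt(2) = 0.42992092
uc = sqrt(0.55122446^2 + 0.4065864^2 + 0.57113936^2 + 0.62861793^2 + 0.42992092^2) = 1.1727547
U = k * uc = 3 * 1.1727547
U = 3.5183

3.5183


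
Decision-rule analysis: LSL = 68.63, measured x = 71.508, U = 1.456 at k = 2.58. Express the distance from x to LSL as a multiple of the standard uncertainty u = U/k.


u = U / k = 1.456 / 2.58 = 0.56434109
margin = |LSL - x| = |68.63 - 71.508| = 2.878
z = margin / u = 2.878 / 0.56434109
z = 5.0998

5.0998


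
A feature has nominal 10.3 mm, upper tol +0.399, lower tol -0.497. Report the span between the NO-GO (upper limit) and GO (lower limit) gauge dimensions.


GO = nominal - lower_tol (smallest hole = maximum material condition)
GO = 10.3 - 0.497 = 9.803
NO-GO = nominal + upper_tol (largest hole = least material condition)
NO-GO = 10.3 + 0.399 = 10.699
spread = NO-GO - GO = 10.699 - 9.803 = 0.8960

0.8960


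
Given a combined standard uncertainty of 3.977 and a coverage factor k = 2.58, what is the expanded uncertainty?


U = k * uc
U = 2.58 * 3.977
U = 10.2607

10.2607


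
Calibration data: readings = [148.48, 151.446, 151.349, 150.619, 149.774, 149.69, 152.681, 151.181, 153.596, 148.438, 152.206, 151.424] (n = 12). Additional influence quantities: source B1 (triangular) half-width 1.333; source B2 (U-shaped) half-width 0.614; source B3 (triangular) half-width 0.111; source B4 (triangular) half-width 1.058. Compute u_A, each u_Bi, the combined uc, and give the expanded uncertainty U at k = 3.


mean = (148.48 + 151.446 + 151.349 + 150.619 + 149.774 + 149.69 + 152.681 + 151.181 + 153.596 + 148.438 + 152.206 + 151.424) / 12 = 150.907
s = sqrt(sum((x - mean)^2)/(n-1)) = 1.5876644
u_A = s / sqrt(n) = 1.5876644 / sqrt(12) = 0.45831923
u_B1 = 1.333 / sqrt(6) = 0.54419497
u_B2 = 0.614 / sqrt(2) = 0.43416356
u_B3 = 0.111 / sqrt(6) = 0.04531556
u_B4 = 1.058 / sqrt(6) = 0.43192669
uc = sqrt(0.45831923^2 + 0.54419497^2 + 0.43416356^2 + 0.04531556^2 + 0.43192669^2) = 0.93984937
U = k * uc = 3 * 0.93984937
U = 2.8195

2.8195


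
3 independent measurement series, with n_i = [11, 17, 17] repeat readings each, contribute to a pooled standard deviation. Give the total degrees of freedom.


nu = sum_i (n_i - 1)
nu = ((11 - 1) + (17 - 1) + (17 - 1))
nu = 10 + 16 + 16
nu = 42

42


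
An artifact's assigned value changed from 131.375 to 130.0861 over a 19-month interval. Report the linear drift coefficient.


rate = (v2 - v1) / months
= (130.0861 - 131.375) / 19
= -1.2889 / 19
= -0.0678

-0.0678


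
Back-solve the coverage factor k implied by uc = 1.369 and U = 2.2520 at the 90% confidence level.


k = U / uc
k = 2.2520 / 1.369
k = 1.645

1.645


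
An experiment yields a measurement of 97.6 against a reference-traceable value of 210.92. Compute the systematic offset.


Systematic error = measured - true
= 97.6 - 210.92
= -113.3200

-113.3200


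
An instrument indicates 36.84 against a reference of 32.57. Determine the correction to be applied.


Correction = standard - reading
= 32.57 - 36.84
= -4.2700

-4.2700


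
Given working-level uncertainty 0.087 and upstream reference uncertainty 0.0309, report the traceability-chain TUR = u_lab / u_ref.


TUR = u_lab / u_ref
= 0.087 / 0.0309
= 2.8155

2.8155


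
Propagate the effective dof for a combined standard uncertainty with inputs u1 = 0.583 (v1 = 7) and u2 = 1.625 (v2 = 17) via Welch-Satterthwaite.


uc = sqrt(u1^2 + u2^2) = sqrt(0.583^2 + 1.625^2) = 1.7264165
v_eff = uc^4 / (u1^4/v1 + u2^4/v2)
= 1.7264165^4 / (0.583^4/7 + 1.625^4/17)
= 8.8834633 / 0.42667412
v_eff = 20.8203

20.8203


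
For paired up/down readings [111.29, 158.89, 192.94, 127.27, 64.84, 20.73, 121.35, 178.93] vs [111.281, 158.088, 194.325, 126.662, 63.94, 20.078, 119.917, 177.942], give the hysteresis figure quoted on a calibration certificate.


|111.29 - 111.281| = 0.0090
|158.89 - 158.088| = 0.8020
|192.94 - 194.325| = 1.3850
|127.27 - 126.662| = 0.6080
|64.84 - 63.94| = 0.9000
|20.73 - 20.078| = 0.6520
|121.35 - 119.917| = 1.4330
|178.93 - 177.942| = 0.9880
hysteresis = max(diffs) = 1.4330

1.4330


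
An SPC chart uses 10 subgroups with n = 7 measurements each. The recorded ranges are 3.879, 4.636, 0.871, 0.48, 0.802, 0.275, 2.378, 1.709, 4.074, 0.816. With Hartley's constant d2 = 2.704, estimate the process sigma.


R_bar = (3.879 + 4.636 + 0.871 + 0.48 + 0.802 + 0.275 + 2.378 + 1.709 + 4.074 + 0.816) / 10
R_bar = 19.92 / 10 = 1.992
sigma_hat = R_bar / d2 = 1.992 / 2.704 = 0.7367

0.7367


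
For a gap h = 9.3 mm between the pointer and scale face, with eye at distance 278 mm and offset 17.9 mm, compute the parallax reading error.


error = h * offset / d
= 9.3 * 17.9 / 278
= 0.5988

0.5988


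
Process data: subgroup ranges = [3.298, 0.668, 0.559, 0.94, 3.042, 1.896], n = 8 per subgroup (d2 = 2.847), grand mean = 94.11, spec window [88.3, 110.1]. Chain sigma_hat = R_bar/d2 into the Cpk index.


R_bar = (3.298 + 0.668 + 0.559 + 0.94 + 3.042 + 1.896) / 6 = 1.7338333
sigma = R_bar / d2 = 1.7338333 / 2.847 = 0.60900362
Cp = (USL - LSL)/(6*sigma) = (110.1 - 88.3)/(6*0.60900362) = 5.9660
Cpu = (110.1 - 94.11)/(3*0.60900362) = 8.7520
Cpl = (94.11 - 88.3)/(3*0.60900362) = 3.1801
Cpk = min(Cpu, Cpl) = 3.1801

3.1801


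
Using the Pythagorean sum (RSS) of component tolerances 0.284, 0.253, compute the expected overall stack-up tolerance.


RSS = sqrt(0.284^2 + 0.253^2)
= sqrt(0.144665)
= 0.3803

0.3803


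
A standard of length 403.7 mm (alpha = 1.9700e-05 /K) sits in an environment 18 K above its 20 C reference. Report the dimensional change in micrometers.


dL = L * alpha * dT
= 403.7 * 1.9700e-05 * 18
= 0.1431520 mm
dL_um = 0.1431520 * 1000 = 143.1520 um

143.1520


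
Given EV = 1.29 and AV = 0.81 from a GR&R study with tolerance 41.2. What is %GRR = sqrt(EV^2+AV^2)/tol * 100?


GRR = sqrt(EV^2 + AV^2) = sqrt(1.29^2 + 0.81^2) = 1.5232203
%GRR = GRR / tol * 100 = 1.5232203 / 41.2 * 100
%GRR = 3.6971

3.6971


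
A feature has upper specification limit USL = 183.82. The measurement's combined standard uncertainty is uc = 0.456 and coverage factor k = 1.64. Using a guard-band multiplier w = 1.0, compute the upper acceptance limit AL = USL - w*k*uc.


U = k * uc = 1.64 * 0.456 = 0.74784
guard band g = w * U = 1.0 * 0.74784 = 0.74784
AL = USL - g = 183.82 - 0.74784
AL = 183.0722

183.0722


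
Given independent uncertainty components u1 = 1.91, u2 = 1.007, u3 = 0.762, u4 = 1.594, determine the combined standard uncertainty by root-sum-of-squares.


uc = sqrt(1.91^2 + 1.007^2 + 0.762^2 + 1.594^2)
uc = sqrt(7.783629)
uc = 2.7899

2.7899


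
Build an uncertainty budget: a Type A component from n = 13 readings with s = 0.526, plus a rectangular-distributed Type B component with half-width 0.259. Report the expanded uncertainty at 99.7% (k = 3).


u_A = s / sqrt(n) = 0.526 / sqrt(13) = 0.14588615
u_B = half_width / sqrt(3) = 0.259 / sqrt(3) = 0.14953372
uc = sqrt(u_A^2 + u_B^2) = sqrt(0.14588615^2 + 0.14953372^2) = 0.20890932
U = k * uc = 3 * 0.20890932
U = 0.6267

0.6267


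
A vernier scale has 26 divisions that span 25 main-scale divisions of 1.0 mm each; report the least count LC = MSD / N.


LC = MSD / n_div
= 1.0 / 26
= 0.0385

0.0385


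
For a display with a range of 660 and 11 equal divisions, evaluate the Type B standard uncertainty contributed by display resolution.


resolution = range / divisions
resolution = 660 / 11 = 60
u_res = resolution / (2*sqrt(3))
u_res = 60 / 3.4641016
u_res = 17.3205

17.3205


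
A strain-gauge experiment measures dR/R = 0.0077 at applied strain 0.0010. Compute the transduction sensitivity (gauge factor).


GF = (dR/R) / epsilon
= 0.0077 / 0.0010
= 7.7000

7.7000


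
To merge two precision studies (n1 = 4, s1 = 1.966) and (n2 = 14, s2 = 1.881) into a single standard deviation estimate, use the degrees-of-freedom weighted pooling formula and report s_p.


s_p = sqrt(((n1-1)*s1^2 + (n2-1)*s2^2) / (n1+n2-2))
numerator = (4-1)*1.966^2 + (14-1)*1.881^2 = 11.595468 + 45.996093 = 57.591561
denominator = 4 + 14 - 2 = 16
s_p^2 = 57.591561 / 16 = 3.5994726
s_p = sqrt(3.5994726) = 1.8972

1.8972


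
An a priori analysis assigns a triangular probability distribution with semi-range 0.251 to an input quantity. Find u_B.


u_B = half_width / sqrt(6)
u_B = 0.251 / 2.4494897
u_B = 0.1025

0.1025


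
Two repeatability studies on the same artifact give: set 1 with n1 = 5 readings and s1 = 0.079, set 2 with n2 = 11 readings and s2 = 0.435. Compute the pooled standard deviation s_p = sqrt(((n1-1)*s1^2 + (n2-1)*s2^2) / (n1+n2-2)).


s_p = sqrt(((n1-1)*s1^2 + (n2-1)*s2^2) / (n1+n2-2))
numerator = (5-1)*0.079^2 + (11-1)*0.435^2 = 0.024964 + 1.89225 = 1.917214
denominator = 5 + 11 - 2 = 14
s_p^2 = 1.917214 / 14 = 0.13694386
s_p = sqrt(0.13694386) = 0.3701

0.3701


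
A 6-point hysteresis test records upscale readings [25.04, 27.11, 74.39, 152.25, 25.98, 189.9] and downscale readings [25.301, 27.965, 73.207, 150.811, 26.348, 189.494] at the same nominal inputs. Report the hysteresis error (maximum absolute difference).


|25.04 - 25.301| = 0.2610
|27.11 - 27.965| = 0.8550
|74.39 - 73.207| = 1.1830
|152.25 - 150.811| = 1.4390
|25.98 - 26.348| = 0.3680
|189.9 - 189.494| = 0.4060
hysteresis = max(diffs) = 1.4390

1.4390


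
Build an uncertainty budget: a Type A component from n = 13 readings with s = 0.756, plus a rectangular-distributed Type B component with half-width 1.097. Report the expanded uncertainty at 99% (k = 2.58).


u_A = s / sqrt(n) = 0.756 / sqrt(13) = 0.20967667
u_B = half_width / sqrt(3) = 1.097 / sqrt(3) = 0.63335325
uc = sqrt(u_A^2 + u_B^2) = sqrt(0.20967667^2 + 0.63335325^2) = 0.66715864
U = k * uc = 2.58 * 0.66715864
U = 1.7213

1.7213


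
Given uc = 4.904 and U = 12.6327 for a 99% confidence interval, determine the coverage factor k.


k = U / uc
k = 12.6327 / 4.904
k = 2.576

2.576


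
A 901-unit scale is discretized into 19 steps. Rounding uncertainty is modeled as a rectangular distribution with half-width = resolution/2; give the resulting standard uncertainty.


resolution = range / divisions
resolution = 901 / 19 = 47.421053
u_res = resolution / (2*sqrt(3))
u_res = 47.421053 / 3.4641016
u_res = 13.6893

13.6893


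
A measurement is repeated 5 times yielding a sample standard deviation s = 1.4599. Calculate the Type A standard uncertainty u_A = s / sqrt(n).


u_A = s / sqrt(n)
u_A = 1.4599 / sqrt(5)
u_A = 1.4599 / 2.236068
u_A = 0.6529

0.6529


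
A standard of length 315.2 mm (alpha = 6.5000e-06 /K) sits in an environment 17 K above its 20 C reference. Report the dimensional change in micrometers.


dL = L * alpha * dT
= 315.2 * 6.5000e-06 * 17
= 0.0348296 mm
dL_um = 0.0348296 * 1000 = 34.8296 um

34.8296


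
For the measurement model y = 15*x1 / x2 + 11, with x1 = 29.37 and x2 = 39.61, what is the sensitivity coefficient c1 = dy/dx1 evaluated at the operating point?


y = 15*x1 / x2 + 11
dy/dx1 = 15/x2
Evaluate at x2 = 39.61: c1 = 15 / 39.61
c1 = 0.3787

0.3787


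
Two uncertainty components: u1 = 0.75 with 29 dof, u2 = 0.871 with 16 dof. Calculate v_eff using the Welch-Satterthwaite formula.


uc = sqrt(u1^2 + u2^2) = sqrt(0.75^2 + 0.871^2) = 1.149409
v_eff = uc^4 / (u1^4/v1 + u2^4/v2)
= 1.149409^4 / (0.75^4/29 + 0.871^4/16)
= 1.7454137 / 0.046881571
v_eff = 37.2303

37.2303


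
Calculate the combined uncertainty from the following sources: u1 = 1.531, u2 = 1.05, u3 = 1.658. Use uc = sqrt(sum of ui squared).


uc = sqrt(1.531^2 + 1.05^2 + 1.658^2)
uc = sqrt(6.195425)
uc = 2.4891

2.4891


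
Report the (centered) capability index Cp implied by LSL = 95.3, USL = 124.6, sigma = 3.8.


Cp = (USL - LSL) / (6 * sigma)
= (124.6 - 95.3) / (6 * 3.8)
= 29.3000 / 22.8000
= 1.2851

1.2851


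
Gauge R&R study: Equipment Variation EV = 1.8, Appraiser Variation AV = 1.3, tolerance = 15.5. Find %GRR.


GRR = sqrt(EV^2 + AV^2) = sqrt(1.8^2 + 1.3^2) = 2.2203603
%GRR = GRR / tol * 100 = 2.2203603 / 15.5 * 100
%GRR = 14.3249

14.3249


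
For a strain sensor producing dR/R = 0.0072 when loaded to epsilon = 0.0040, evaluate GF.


GF = (dR/R) / epsilon
= 0.0072 / 0.0040
= 1.8000

1.8000


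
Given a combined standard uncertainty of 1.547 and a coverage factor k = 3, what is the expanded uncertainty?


U = k * uc
U = 3 * 1.547
U = 4.6410

4.6410


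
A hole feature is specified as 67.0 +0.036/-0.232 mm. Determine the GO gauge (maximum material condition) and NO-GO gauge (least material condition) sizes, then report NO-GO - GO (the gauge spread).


GO = nominal - lower_tol (smallest hole = maximum material condition)
GO = 67.0 - 0.232 = 66.768
NO-GO = nominal + upper_tol (largest hole = least material condition)
NO-GO = 67.0 + 0.036 = 67.036
spread = NO-GO - GO = 67.036 - 66.768 = 0.2680

0.2680
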